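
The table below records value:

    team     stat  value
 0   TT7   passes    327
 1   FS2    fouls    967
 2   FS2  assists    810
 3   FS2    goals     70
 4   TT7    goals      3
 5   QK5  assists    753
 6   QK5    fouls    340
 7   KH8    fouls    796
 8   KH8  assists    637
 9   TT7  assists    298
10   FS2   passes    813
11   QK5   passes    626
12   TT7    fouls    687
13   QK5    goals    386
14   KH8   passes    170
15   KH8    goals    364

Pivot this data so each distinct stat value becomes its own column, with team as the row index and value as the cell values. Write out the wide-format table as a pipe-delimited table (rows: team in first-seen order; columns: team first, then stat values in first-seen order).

Columns: team plus the 4 distinct stat values (passes, fouls, assists, goals).
For example, row TT7 column passes takes value=327 from the long row (TT7, passes).

| team | passes | fouls | assists | goals |
| TT7 | 327 | 687 | 298 | 3 |
| FS2 | 813 | 967 | 810 | 70 |
| QK5 | 626 | 340 | 753 | 386 |
| KH8 | 170 | 796 | 637 | 364 |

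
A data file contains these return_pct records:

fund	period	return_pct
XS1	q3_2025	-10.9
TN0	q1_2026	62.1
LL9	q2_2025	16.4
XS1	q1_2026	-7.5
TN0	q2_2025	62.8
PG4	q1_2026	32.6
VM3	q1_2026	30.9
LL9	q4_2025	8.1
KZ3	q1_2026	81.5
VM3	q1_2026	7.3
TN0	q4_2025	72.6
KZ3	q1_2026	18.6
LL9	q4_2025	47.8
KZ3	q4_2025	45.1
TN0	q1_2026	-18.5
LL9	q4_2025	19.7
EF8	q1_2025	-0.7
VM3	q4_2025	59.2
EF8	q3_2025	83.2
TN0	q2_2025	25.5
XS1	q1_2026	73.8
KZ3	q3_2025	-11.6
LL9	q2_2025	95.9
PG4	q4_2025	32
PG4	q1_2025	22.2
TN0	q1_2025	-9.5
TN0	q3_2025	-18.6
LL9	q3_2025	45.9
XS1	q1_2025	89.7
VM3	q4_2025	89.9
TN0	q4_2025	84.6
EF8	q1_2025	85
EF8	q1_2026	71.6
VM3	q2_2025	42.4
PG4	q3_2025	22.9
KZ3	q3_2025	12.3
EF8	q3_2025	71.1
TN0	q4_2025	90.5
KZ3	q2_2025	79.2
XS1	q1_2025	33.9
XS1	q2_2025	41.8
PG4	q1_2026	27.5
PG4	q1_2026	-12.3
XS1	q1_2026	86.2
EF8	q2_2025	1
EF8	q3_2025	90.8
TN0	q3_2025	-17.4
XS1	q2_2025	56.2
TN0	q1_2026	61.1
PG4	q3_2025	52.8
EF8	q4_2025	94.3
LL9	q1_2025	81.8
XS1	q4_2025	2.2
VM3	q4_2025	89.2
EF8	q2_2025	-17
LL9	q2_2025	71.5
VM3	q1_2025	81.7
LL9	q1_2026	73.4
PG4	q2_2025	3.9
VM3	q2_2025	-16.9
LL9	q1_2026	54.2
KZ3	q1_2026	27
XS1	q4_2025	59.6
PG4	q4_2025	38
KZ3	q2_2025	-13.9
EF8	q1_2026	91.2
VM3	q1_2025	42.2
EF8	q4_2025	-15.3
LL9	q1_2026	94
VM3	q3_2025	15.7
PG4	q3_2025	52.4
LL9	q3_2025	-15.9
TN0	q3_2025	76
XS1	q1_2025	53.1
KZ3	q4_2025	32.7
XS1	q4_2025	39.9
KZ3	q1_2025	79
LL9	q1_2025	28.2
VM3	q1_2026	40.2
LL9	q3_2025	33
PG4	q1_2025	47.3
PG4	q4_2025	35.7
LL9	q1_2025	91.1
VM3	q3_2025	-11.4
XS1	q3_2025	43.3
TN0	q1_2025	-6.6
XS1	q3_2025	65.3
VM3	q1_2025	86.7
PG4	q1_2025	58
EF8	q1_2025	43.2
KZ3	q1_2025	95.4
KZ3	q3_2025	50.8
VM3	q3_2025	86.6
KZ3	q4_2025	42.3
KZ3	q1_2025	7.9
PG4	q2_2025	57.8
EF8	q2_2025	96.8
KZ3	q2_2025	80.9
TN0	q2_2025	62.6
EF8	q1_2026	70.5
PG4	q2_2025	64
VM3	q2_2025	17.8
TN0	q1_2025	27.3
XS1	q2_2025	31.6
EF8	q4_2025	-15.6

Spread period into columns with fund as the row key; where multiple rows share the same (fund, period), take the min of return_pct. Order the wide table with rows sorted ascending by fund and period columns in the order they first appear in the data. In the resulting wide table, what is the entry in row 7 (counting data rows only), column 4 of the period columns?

With rows sorted ascending by fund, row 7 is fund=XS1. period columns in first-appearance order: q3_2025, q1_2026, q2_2025, q4_2025, q1_2025; column 4 is q4_2025.
Long rows with fund=XS1, period=q4_2025: min(2.2, 59.6, 39.9) = 2.2.

2.2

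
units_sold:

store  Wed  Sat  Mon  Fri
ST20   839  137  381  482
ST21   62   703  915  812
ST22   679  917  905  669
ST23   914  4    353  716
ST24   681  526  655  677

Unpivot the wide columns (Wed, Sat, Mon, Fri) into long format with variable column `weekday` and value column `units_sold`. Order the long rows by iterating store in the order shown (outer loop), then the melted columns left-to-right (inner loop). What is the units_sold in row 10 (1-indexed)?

917

20 rows total (5 × 4). Row 10: index ⌊(10-1)/4⌋ = 2 into store → ST22; (10-1) mod 4 = 1 into the melted columns → Sat.
So row 10 is (ST22, Sat, 917); units_sold = 917.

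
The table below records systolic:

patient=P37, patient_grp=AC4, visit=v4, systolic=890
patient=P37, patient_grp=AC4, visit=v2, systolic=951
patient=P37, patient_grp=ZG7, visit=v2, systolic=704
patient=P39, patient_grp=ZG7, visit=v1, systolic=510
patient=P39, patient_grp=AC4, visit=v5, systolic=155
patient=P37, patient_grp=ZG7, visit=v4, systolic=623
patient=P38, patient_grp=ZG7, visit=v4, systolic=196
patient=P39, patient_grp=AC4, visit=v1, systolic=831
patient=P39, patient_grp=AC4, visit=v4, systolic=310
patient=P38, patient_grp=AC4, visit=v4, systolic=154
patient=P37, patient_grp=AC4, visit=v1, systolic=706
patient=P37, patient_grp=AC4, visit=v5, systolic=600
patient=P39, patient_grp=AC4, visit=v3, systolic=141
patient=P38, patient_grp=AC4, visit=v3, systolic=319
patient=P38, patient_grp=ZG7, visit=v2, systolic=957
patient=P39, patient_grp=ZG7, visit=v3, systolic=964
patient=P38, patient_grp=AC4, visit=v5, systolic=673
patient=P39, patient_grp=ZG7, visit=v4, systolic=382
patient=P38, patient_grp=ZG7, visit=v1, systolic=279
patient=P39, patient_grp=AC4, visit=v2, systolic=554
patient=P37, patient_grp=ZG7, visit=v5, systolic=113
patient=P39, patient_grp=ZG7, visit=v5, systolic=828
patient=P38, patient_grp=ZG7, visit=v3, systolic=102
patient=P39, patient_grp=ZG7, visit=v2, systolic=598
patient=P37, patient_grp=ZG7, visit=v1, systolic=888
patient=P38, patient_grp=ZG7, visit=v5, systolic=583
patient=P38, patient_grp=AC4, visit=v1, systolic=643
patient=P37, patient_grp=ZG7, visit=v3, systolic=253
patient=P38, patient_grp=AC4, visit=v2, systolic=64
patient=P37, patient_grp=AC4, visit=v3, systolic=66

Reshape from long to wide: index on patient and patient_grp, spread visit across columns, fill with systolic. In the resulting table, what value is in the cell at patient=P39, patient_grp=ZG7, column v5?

Wide layout: rows indexed by patient and patient_grp, columns are the 5 distinct visit values (v4, v2, v1, v5, v3).
Cell (patient=P39, patient_grp=ZG7, visit=v5) draws from the long row where patient=P39, patient_grp=ZG7 and visit=v5, which has systolic=828.

828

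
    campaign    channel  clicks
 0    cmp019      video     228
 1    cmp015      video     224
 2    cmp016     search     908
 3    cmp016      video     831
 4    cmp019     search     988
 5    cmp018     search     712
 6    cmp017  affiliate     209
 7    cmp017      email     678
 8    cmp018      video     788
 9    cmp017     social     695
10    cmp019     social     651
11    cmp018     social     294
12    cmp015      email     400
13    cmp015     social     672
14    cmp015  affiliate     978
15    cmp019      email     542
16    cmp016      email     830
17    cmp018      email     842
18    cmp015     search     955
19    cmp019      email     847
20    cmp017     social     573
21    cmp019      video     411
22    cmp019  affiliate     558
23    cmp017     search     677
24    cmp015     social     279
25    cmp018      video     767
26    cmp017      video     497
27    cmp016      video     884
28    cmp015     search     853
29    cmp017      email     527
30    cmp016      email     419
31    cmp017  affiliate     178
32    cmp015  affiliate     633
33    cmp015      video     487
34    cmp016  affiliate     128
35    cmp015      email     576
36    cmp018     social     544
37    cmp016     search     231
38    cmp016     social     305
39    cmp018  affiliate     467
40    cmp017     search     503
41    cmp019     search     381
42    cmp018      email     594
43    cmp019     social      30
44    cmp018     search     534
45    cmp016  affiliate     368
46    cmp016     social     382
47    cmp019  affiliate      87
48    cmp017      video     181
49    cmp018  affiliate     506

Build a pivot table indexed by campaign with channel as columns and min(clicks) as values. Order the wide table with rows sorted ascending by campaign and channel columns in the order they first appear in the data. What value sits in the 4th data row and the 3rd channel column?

With rows sorted ascending by campaign, row 4 is campaign=cmp018. channel columns in first-appearance order: video, search, affiliate, email, social; column 3 is affiliate.
Long rows with campaign=cmp018, channel=affiliate: min(467, 506) = 467.

467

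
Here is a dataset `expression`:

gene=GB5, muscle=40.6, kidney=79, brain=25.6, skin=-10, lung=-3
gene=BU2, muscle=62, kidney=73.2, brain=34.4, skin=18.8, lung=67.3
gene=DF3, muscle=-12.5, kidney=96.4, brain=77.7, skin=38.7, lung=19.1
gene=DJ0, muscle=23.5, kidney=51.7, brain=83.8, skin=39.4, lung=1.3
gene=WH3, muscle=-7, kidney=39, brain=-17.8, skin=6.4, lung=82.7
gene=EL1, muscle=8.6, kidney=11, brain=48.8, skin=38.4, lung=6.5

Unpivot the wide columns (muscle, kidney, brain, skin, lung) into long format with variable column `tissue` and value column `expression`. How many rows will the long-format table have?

30

6 gene values × 5 melted columns = 30 rows.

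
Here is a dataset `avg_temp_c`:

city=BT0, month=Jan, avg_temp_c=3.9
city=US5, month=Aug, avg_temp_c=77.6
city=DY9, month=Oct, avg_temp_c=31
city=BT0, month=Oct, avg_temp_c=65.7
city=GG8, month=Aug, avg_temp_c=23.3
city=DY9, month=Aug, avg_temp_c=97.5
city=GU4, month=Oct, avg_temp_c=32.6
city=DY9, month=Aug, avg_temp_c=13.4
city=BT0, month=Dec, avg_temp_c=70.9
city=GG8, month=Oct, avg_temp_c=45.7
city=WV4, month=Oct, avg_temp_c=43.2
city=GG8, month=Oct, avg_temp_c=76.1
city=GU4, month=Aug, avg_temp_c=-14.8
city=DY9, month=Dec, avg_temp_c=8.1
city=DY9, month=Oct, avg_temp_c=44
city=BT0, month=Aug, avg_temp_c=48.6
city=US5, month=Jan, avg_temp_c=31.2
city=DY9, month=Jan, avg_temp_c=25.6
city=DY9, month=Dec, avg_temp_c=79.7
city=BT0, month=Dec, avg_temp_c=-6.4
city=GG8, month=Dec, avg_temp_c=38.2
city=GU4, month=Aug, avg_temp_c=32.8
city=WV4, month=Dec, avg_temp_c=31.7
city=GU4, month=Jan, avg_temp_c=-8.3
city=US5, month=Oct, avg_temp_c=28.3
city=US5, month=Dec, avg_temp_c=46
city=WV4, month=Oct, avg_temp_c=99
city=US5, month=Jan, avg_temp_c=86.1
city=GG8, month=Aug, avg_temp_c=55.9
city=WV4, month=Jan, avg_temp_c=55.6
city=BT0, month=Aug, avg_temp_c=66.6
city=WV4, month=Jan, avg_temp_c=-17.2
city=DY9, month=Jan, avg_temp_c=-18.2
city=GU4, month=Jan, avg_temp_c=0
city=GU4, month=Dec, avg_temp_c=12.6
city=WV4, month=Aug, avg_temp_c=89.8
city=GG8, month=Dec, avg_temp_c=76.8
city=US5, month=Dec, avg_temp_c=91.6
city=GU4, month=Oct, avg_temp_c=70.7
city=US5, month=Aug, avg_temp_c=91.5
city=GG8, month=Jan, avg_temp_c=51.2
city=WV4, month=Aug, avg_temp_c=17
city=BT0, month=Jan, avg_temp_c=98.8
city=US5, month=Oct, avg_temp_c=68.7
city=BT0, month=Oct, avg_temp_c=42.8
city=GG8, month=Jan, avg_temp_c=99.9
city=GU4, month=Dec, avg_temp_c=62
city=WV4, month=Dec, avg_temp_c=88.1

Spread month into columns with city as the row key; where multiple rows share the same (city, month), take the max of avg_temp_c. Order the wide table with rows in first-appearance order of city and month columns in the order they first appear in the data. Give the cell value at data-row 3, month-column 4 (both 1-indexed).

With rows in first-appearance order of city, row 3 is city=DY9. month columns in first-appearance order: Jan, Aug, Oct, Dec; column 4 is Dec.
Long rows with city=DY9, month=Dec: max(8.1, 79.7) = 79.7.

79.7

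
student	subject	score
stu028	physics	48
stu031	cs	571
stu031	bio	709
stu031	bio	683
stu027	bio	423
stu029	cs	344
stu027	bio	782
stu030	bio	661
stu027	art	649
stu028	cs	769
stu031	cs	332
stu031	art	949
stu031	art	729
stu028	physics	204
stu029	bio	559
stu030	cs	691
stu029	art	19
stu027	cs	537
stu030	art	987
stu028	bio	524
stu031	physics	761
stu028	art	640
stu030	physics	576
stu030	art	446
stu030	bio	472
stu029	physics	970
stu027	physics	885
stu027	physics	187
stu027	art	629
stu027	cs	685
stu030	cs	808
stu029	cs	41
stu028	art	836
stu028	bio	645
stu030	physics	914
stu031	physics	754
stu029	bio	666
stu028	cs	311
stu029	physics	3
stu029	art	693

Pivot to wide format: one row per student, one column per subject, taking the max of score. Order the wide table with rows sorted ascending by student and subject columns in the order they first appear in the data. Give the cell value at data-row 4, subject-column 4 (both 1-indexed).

987

With rows sorted ascending by student, row 4 is student=stu030. subject columns in first-appearance order: physics, cs, bio, art; column 4 is art.
Long rows with student=stu030, subject=art: max(987, 446) = 987.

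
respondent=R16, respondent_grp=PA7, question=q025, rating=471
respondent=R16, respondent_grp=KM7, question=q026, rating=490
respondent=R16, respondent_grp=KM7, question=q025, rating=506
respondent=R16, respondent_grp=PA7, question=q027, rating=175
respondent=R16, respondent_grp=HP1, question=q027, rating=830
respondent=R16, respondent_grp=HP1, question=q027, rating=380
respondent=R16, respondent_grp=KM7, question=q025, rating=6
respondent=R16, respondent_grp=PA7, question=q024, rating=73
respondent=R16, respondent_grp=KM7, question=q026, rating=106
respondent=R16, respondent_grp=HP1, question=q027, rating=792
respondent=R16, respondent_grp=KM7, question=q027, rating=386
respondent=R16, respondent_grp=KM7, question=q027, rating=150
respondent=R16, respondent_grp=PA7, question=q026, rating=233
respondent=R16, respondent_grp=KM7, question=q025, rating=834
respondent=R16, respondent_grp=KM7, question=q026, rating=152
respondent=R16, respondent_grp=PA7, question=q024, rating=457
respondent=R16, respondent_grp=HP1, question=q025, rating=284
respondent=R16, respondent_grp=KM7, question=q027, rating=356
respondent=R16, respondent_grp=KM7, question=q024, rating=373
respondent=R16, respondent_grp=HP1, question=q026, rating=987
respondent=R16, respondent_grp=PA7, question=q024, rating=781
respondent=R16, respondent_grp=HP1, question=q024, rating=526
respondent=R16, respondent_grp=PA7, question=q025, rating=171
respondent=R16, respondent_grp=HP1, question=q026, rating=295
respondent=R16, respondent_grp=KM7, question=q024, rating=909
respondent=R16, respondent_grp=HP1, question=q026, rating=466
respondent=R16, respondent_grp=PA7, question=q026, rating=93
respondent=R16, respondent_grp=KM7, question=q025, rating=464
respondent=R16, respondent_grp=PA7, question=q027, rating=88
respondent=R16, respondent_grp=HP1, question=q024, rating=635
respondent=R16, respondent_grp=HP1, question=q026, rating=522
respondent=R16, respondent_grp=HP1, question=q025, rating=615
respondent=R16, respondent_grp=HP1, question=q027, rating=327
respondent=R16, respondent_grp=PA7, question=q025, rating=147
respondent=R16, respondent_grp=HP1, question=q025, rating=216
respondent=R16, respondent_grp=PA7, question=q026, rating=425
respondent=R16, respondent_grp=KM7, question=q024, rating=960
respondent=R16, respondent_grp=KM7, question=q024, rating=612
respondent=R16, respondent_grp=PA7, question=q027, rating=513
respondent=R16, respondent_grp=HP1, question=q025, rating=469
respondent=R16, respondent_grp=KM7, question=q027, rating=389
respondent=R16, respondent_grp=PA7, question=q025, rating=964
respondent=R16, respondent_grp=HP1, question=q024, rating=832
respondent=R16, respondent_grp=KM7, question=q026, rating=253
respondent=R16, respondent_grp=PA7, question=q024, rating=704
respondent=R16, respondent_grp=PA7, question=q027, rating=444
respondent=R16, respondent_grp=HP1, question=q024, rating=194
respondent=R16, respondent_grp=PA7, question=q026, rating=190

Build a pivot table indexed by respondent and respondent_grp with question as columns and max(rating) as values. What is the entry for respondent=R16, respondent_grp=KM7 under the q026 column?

Rows with respondent=R16, respondent_grp=KM7 and question=q026: rating values are 490, 106, 152, 253.
max(490, 106, 152, 253) = 490.

490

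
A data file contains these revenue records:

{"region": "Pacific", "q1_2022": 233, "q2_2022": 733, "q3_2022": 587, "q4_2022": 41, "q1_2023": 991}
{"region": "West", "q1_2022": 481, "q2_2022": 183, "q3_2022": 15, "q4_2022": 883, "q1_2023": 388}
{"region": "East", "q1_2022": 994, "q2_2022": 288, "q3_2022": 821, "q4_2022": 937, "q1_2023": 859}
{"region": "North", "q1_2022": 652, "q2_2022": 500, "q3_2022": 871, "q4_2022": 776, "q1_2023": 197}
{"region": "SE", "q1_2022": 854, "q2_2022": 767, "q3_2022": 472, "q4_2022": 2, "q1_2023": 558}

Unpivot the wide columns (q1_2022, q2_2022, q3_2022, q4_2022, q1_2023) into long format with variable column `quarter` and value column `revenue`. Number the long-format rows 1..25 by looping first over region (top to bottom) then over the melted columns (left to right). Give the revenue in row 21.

25 rows total (5 × 5). Row 21: index ⌊(21-1)/5⌋ = 4 into region → SE; (21-1) mod 5 = 0 into the melted columns → q1_2022.
So row 21 is (SE, q1_2022, 854); revenue = 854.

854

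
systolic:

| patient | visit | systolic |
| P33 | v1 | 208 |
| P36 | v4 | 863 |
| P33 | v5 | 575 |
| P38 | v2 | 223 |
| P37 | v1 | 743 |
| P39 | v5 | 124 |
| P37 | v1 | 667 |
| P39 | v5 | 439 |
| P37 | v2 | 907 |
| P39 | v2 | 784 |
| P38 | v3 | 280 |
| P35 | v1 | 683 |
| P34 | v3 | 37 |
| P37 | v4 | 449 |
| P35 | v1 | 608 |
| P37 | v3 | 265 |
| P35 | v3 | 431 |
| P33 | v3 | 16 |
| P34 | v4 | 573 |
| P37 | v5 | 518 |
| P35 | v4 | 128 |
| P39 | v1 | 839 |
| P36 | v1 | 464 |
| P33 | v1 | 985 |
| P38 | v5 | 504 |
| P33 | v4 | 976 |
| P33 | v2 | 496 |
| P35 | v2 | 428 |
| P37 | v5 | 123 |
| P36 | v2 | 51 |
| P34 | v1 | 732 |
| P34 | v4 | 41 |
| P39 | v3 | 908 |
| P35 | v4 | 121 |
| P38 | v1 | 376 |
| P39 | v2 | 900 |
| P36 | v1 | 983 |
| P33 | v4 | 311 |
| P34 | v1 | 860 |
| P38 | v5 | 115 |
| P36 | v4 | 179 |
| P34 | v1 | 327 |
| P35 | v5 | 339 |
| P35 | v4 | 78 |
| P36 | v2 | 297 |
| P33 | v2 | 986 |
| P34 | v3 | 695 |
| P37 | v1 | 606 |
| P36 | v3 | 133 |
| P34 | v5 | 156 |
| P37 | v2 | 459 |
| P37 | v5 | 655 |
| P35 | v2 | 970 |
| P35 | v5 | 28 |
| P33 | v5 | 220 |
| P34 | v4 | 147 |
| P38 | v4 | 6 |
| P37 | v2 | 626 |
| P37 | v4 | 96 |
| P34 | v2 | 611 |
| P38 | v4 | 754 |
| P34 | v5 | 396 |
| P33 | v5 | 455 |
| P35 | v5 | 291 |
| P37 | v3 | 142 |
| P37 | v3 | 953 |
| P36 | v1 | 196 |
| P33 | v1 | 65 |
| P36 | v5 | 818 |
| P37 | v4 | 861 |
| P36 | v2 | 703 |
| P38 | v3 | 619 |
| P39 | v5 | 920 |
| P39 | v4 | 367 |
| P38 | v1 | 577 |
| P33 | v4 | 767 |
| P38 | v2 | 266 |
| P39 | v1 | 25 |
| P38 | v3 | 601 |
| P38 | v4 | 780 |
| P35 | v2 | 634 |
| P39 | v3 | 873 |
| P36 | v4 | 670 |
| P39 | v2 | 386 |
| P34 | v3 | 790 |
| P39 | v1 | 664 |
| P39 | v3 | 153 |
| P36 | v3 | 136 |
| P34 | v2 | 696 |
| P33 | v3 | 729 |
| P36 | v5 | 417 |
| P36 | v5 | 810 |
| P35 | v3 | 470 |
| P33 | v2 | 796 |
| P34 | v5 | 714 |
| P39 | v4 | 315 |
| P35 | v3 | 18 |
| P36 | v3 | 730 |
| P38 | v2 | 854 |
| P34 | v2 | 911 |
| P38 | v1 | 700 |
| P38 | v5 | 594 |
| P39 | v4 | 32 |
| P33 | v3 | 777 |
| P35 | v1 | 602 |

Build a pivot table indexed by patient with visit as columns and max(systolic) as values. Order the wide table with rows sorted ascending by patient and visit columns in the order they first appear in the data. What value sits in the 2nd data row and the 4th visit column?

With rows sorted ascending by patient, row 2 is patient=P34. visit columns in first-appearance order: v1, v4, v5, v2, v3; column 4 is v2.
Long rows with patient=P34, visit=v2: max(611, 696, 911) = 911.

911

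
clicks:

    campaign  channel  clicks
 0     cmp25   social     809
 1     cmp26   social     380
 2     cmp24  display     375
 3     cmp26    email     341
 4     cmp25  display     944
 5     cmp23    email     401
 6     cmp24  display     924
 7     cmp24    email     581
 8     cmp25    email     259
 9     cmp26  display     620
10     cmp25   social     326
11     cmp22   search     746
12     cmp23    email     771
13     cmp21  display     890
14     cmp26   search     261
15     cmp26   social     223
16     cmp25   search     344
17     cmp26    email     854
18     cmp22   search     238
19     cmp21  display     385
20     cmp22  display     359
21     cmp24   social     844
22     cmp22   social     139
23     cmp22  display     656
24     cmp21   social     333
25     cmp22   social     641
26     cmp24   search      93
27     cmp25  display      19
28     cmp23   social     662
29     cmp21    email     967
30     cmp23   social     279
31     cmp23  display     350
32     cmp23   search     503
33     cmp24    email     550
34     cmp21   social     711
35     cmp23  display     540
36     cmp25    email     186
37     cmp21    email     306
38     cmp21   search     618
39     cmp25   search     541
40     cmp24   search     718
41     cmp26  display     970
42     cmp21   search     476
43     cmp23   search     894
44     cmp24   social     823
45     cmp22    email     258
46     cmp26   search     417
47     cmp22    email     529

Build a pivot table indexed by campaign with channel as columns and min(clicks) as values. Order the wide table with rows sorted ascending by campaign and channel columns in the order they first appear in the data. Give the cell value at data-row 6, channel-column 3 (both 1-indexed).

With rows sorted ascending by campaign, row 6 is campaign=cmp26. channel columns in first-appearance order: social, display, email, search; column 3 is email.
Long rows with campaign=cmp26, channel=email: min(341, 854) = 341.

341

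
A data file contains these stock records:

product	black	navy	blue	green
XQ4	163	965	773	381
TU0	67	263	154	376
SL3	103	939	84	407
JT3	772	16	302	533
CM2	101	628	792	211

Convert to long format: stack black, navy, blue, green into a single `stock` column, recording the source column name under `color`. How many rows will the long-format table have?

5 product values × 4 melted columns = 20 rows.

20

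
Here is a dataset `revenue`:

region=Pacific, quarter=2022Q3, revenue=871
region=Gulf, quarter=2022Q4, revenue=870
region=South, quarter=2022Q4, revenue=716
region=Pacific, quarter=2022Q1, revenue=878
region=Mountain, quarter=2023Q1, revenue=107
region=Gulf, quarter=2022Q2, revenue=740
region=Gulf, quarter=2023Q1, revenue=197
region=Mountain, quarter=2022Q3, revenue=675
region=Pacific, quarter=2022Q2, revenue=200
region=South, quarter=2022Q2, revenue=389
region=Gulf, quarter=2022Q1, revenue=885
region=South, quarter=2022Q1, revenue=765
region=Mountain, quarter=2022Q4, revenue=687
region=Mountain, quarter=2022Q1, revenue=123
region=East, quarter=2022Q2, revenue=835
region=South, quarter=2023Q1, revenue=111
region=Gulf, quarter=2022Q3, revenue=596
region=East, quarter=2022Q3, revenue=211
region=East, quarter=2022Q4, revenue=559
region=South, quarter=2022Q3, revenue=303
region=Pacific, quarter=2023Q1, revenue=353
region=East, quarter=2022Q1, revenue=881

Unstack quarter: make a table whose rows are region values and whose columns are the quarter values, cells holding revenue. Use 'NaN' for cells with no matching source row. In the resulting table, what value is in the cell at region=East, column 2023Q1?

NaN

No long-format row has region=East and quarter=2023Q1, so the cell is NaN.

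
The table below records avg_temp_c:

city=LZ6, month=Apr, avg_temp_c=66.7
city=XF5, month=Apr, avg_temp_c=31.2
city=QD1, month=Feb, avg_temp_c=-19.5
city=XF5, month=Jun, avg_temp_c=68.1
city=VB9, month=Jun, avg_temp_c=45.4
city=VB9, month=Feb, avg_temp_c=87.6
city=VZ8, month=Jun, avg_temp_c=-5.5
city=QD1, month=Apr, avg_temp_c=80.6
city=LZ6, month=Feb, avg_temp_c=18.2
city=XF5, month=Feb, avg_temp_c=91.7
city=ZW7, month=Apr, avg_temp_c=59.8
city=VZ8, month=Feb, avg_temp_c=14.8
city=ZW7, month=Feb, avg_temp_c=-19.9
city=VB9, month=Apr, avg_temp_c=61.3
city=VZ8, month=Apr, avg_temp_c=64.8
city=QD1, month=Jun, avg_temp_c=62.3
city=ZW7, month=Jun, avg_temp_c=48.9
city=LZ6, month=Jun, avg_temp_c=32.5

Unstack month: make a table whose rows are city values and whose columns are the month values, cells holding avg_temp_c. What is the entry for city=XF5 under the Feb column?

91.7

Wide layout: rows indexed by city, columns are the 3 distinct month values (Apr, Feb, Jun).
Cell (city=XF5, month=Feb) draws from the long row where city=XF5 and month=Feb, which has avg_temp_c=91.7.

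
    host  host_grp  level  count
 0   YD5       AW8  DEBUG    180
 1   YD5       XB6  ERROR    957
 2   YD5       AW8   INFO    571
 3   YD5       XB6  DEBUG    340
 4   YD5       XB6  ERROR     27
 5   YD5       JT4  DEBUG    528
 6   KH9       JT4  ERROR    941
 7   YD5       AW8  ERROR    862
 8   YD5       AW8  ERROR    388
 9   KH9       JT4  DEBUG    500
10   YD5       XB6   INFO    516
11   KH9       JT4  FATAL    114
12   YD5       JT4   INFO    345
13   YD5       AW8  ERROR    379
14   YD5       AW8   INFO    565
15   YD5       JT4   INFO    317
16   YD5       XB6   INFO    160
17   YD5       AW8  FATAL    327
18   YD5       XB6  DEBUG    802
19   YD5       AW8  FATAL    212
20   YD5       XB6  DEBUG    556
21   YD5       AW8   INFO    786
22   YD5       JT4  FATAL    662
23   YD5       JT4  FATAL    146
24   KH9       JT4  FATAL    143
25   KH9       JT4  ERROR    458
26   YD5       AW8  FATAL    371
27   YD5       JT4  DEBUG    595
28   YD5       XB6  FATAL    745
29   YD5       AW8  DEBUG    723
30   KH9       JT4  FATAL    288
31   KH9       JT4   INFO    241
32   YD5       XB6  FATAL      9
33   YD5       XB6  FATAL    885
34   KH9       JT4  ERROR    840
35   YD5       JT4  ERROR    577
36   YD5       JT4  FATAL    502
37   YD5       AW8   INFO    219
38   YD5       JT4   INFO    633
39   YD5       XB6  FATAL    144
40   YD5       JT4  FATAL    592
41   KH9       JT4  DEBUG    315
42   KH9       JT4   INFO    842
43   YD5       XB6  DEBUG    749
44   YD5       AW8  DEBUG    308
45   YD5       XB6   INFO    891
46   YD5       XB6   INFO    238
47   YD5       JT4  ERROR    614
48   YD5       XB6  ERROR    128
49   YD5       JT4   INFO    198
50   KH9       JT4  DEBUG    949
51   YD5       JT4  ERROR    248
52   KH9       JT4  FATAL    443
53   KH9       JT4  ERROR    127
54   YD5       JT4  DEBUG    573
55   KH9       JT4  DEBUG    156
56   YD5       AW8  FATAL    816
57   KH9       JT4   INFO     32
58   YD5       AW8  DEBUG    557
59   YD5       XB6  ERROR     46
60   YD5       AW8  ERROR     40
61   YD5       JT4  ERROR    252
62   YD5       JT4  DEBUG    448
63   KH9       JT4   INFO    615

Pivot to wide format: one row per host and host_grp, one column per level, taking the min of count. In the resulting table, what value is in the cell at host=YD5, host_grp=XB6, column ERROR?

Rows with host=YD5, host_grp=XB6 and level=ERROR: count values are 957, 27, 128, 46.
min(957, 27, 128, 46) = 27.

27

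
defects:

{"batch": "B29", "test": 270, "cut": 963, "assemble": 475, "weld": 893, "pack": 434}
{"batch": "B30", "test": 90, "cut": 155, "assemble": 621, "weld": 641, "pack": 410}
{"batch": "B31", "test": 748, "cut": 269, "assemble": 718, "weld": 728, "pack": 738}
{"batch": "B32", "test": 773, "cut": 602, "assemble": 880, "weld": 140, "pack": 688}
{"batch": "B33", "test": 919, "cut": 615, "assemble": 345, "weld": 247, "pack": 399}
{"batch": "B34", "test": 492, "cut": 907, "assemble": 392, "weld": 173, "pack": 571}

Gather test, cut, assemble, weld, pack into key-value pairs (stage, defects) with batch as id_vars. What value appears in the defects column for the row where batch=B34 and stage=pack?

Unpivoting turns each (batch, wide-column) pair into one long row.
The wide cell at row B34, column pack holds 571, so the long row (B34, pack) has defects=571.

571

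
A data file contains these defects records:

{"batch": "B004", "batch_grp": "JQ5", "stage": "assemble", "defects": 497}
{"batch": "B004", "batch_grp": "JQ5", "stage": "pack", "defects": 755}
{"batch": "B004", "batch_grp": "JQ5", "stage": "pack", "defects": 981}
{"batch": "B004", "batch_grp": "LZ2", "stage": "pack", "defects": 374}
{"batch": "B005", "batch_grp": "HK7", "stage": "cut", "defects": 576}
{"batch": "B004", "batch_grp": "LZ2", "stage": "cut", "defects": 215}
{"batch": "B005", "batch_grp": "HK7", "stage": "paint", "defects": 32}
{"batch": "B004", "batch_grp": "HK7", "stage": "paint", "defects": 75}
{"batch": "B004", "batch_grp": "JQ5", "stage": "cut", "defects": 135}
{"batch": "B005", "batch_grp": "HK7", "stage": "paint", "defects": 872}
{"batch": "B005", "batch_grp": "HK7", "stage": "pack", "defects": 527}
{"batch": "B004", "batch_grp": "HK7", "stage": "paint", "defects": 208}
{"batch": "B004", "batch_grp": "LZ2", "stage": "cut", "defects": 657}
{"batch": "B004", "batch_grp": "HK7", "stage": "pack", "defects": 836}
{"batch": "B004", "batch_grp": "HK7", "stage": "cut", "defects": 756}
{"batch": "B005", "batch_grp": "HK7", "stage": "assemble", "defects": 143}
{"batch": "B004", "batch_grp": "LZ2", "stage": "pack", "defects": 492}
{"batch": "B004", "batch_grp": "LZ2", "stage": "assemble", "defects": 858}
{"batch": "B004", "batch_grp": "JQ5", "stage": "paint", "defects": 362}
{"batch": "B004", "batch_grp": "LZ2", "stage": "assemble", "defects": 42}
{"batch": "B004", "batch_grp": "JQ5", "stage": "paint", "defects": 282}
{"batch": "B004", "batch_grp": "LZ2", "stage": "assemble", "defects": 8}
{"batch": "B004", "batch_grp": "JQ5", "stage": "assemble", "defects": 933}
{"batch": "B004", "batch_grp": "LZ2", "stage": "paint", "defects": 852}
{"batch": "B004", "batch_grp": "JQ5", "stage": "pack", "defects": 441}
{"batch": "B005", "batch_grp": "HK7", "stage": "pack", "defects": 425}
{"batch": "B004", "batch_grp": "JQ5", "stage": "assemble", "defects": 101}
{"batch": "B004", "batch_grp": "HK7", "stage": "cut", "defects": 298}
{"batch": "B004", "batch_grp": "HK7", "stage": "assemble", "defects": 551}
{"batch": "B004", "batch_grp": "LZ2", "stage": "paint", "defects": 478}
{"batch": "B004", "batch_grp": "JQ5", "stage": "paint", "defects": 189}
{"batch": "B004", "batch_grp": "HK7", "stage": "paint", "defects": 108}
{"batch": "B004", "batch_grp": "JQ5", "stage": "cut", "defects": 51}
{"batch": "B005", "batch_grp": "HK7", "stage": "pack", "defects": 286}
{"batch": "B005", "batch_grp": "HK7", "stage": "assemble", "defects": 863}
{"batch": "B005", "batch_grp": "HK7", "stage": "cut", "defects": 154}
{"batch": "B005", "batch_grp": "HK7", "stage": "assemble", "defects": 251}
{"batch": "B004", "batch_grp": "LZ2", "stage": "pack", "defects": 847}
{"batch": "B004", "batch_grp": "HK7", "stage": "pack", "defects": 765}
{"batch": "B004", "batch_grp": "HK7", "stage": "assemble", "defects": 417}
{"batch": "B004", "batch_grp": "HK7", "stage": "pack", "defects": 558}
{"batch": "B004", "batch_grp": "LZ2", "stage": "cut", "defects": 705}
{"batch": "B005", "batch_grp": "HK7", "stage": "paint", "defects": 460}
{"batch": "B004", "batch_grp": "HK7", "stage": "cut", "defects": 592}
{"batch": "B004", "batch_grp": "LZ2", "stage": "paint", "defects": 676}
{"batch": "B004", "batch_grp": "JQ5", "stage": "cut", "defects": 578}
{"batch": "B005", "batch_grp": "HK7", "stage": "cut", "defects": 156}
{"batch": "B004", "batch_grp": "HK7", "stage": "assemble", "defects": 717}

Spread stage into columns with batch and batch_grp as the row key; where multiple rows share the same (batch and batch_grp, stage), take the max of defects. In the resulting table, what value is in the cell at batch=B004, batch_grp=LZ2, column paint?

852

Rows with batch=B004, batch_grp=LZ2 and stage=paint: defects values are 852, 478, 676.
max(852, 478, 676) = 852.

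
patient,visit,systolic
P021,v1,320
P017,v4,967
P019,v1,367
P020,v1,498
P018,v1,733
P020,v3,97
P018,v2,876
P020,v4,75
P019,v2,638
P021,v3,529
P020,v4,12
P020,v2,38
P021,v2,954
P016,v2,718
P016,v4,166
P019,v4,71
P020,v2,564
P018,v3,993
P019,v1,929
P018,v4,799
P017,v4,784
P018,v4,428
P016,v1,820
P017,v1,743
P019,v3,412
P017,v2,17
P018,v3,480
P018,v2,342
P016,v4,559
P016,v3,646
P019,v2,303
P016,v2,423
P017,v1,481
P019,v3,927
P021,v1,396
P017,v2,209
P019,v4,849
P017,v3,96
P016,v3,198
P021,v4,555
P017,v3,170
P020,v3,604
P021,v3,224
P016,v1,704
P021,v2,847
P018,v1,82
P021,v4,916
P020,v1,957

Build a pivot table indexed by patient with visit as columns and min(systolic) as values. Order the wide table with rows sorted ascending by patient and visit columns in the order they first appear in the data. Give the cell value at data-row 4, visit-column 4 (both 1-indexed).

303

With rows sorted ascending by patient, row 4 is patient=P019. visit columns in first-appearance order: v1, v4, v3, v2; column 4 is v2.
Long rows with patient=P019, visit=v2: min(638, 303) = 303.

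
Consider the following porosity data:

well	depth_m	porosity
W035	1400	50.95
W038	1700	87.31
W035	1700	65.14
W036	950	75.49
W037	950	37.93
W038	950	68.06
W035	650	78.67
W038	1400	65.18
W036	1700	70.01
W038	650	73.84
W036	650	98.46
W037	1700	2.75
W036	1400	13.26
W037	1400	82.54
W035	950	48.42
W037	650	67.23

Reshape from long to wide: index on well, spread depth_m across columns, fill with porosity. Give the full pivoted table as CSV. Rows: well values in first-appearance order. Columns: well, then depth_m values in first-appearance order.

Columns: well plus the 4 distinct depth_m values (1400, 1700, 950, 650).
For example, row W035 column 1400 takes porosity=50.95 from the long row (W035, 1400).

well,1400,1700,950,650
W035,50.95,65.14,48.42,78.67
W038,65.18,87.31,68.06,73.84
W036,13.26,70.01,75.49,98.46
W037,82.54,2.75,37.93,67.23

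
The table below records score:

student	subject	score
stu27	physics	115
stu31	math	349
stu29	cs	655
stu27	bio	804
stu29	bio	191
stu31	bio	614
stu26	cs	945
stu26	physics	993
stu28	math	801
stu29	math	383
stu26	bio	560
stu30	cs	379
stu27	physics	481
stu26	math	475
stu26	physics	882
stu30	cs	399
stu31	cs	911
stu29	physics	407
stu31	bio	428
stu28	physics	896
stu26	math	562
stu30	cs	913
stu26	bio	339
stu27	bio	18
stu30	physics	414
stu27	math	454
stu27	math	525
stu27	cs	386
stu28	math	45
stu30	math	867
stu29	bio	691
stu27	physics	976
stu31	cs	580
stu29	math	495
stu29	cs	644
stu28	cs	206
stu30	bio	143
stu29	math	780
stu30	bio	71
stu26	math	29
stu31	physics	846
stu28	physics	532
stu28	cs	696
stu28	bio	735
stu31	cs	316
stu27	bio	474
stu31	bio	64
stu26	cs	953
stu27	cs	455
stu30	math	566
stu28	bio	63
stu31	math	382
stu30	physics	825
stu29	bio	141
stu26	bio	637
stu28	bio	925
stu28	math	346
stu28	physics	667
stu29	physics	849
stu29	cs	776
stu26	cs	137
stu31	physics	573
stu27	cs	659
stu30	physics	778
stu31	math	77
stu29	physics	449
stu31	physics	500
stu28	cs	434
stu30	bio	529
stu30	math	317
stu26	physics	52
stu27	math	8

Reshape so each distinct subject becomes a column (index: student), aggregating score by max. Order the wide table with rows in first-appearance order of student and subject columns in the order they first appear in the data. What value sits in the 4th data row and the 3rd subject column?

With rows in first-appearance order of student, row 4 is student=stu26. subject columns in first-appearance order: physics, math, cs, bio; column 3 is cs.
Long rows with student=stu26, subject=cs: max(945, 953, 137) = 953.

953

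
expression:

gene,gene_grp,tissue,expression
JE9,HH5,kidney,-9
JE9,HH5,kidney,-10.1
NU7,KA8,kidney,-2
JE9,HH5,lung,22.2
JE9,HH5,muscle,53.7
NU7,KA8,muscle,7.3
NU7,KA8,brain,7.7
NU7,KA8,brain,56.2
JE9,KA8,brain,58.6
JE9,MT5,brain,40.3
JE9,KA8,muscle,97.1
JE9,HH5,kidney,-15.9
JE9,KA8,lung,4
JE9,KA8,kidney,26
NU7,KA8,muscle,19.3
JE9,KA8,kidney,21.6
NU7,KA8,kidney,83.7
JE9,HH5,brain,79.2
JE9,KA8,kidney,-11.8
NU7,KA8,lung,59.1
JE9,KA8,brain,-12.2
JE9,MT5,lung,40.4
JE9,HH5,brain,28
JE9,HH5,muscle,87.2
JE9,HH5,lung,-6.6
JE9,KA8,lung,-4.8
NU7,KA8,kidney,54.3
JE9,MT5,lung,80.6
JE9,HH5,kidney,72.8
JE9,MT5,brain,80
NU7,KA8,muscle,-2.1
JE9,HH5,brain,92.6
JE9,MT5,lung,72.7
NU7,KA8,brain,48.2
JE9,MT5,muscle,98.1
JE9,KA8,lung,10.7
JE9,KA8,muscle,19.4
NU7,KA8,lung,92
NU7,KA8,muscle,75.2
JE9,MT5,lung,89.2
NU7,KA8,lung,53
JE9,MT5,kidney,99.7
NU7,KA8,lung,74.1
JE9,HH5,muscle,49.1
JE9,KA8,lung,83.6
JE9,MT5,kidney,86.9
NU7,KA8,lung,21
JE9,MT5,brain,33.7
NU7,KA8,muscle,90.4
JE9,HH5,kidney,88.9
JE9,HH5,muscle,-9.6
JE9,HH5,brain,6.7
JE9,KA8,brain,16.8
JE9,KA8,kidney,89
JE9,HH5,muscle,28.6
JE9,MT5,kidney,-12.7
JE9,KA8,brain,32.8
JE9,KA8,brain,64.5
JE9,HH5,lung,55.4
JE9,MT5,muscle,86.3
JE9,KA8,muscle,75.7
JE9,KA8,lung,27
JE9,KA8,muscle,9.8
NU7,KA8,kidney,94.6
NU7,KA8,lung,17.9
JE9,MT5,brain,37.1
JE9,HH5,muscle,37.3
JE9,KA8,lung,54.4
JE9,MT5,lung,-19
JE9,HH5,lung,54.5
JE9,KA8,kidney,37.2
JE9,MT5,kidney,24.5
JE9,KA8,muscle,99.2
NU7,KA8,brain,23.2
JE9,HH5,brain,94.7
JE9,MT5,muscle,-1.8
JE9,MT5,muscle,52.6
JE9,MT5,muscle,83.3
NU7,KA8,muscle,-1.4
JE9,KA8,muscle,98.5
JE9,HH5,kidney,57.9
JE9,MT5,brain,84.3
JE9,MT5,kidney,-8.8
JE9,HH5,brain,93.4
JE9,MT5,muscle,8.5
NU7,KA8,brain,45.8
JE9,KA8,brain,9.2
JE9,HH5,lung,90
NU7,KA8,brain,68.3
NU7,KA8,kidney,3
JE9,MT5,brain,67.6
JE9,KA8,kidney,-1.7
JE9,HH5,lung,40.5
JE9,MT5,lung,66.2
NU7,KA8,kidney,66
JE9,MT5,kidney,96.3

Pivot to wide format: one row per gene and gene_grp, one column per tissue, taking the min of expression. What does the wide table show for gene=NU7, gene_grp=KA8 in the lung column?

Rows with gene=NU7, gene_grp=KA8 and tissue=lung: expression values are 59.1, 92, 53, 74.1, 21, 17.9.
min(59.1, 92, 53, 74.1, 21, 17.9) = 17.9.

17.9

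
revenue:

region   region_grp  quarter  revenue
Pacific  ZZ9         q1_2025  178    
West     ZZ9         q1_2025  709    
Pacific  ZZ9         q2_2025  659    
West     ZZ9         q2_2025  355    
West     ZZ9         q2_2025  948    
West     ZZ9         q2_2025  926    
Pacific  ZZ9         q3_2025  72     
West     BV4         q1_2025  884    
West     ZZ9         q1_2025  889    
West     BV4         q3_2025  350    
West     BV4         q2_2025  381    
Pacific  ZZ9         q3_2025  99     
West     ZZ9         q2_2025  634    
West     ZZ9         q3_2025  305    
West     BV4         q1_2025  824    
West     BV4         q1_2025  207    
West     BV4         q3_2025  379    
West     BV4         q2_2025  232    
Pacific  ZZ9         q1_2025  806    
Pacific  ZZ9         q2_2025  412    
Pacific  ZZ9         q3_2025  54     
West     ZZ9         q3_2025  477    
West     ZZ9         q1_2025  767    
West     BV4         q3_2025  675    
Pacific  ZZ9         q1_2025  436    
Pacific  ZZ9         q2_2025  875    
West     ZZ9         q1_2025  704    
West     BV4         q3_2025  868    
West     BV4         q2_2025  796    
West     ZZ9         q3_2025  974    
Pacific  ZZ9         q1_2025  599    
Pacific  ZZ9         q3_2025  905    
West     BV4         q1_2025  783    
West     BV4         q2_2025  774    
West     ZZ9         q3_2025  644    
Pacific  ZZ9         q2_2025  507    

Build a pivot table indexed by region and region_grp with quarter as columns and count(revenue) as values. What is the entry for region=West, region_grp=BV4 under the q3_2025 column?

Rows with region=West, region_grp=BV4 and quarter=q3_2025: revenue values are 350, 379, 675, 868.
4 rows match — count = 4.

4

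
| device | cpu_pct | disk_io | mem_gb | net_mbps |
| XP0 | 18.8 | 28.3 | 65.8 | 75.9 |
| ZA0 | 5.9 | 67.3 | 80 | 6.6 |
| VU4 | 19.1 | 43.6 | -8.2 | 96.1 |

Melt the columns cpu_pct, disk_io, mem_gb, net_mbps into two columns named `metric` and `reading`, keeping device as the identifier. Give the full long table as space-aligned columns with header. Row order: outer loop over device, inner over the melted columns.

Each (device, column) pair becomes one row: 3 × 4 = 12 rows.
For example, (XP0, cpu_pct) → reading=18.8.

device  metric    reading
XP0     cpu_pct   18.8   
XP0     disk_io   28.3   
XP0     mem_gb    65.8   
XP0     net_mbps  75.9   
ZA0     cpu_pct   5.9    
ZA0     disk_io   67.3   
ZA0     mem_gb    80     
ZA0     net_mbps  6.6    
VU4     cpu_pct   19.1   
VU4     disk_io   43.6   
VU4     mem_gb    -8.2   
VU4     net_mbps  96.1   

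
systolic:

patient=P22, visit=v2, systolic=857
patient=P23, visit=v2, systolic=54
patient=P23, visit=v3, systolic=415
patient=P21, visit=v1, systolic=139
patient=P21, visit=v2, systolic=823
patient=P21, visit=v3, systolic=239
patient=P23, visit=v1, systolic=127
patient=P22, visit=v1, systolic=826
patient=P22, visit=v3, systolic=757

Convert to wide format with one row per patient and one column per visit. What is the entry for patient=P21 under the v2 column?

823

Wide layout: rows indexed by patient, columns are the 3 distinct visit values (v2, v3, v1).
Cell (patient=P21, visit=v2) draws from the long row where patient=P21 and visit=v2, which has systolic=823.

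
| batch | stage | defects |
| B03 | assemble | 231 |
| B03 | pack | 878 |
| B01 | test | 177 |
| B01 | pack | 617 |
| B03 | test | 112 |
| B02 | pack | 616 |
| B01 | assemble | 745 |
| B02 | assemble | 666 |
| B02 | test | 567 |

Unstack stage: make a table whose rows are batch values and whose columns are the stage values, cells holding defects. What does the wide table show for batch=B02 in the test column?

567

Wide layout: rows indexed by batch, columns are the 3 distinct stage values (assemble, pack, test).
Cell (batch=B02, stage=test) draws from the long row where batch=B02 and stage=test, which has defects=567.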